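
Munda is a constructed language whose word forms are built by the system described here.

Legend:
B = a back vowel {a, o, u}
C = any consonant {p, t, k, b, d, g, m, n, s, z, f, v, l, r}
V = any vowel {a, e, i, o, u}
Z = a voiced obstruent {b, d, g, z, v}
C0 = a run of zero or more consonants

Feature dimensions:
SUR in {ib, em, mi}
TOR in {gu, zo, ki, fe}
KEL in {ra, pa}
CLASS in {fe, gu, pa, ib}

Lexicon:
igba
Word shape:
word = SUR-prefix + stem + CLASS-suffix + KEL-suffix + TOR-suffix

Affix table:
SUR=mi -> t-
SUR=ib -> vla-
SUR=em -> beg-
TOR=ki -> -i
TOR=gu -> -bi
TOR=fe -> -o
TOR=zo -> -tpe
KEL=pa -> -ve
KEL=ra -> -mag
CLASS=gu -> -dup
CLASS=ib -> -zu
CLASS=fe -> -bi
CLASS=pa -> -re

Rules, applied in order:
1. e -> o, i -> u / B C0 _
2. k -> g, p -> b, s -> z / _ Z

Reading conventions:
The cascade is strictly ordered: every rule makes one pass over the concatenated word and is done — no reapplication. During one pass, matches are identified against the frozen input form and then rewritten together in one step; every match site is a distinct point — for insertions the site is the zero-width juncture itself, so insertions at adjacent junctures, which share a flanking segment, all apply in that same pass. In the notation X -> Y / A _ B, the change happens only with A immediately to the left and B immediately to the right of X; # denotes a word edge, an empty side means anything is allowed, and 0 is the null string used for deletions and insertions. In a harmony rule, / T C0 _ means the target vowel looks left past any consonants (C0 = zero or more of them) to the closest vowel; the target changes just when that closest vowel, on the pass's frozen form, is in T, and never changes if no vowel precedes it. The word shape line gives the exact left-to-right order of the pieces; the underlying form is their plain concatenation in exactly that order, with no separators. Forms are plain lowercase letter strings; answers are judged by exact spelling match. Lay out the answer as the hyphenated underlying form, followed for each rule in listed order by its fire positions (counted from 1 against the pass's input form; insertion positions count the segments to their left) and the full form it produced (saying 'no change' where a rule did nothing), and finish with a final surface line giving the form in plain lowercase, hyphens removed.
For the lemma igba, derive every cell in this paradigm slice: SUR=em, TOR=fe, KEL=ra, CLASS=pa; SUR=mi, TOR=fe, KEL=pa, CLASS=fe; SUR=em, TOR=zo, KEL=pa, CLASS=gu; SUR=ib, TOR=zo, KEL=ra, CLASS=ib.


cell SUR=em, TOR=fe, KEL=ra, CLASS=pa:
underlying: beg-igba-re-mag-o
1. e -> o, i -> u / B C0 _: fires at position(s) 9: begigbaromago
2. k -> g, p -> b, s -> z / _ Z: no change
surface: begigbaromago

cell SUR=mi, TOR=fe, KEL=pa, CLASS=fe:
underlying: t-igba-bi-ve-o
1. e -> o, i -> u / B C0 _: fires at position(s) 7: tigbabuveo
2. k -> g, p -> b, s -> z / _ Z: no change
surface: tigbabuveo

cell SUR=em, TOR=zo, KEL=pa, CLASS=gu:
underlying: beg-igba-dup-ve-tpe
1. e -> o, i -> u / B C0 _: fires at position(s) 12: begigbadupvotpe
2. k -> g, p -> b, s -> z / _ Z: fires at position(s) 10: begigbadubvotpe
surface: begigbadubvotpe

cell SUR=ib, TOR=zo, KEL=ra, CLASS=ib:
underlying: vla-igba-zu-mag-tpe
1. e -> o, i -> u / B C0 _: fires at position(s) 4, 15: vlaugbazumagtpo
2. k -> g, p -> b, s -> z / _ Z: no change
surface: vlaugbazumagtpo


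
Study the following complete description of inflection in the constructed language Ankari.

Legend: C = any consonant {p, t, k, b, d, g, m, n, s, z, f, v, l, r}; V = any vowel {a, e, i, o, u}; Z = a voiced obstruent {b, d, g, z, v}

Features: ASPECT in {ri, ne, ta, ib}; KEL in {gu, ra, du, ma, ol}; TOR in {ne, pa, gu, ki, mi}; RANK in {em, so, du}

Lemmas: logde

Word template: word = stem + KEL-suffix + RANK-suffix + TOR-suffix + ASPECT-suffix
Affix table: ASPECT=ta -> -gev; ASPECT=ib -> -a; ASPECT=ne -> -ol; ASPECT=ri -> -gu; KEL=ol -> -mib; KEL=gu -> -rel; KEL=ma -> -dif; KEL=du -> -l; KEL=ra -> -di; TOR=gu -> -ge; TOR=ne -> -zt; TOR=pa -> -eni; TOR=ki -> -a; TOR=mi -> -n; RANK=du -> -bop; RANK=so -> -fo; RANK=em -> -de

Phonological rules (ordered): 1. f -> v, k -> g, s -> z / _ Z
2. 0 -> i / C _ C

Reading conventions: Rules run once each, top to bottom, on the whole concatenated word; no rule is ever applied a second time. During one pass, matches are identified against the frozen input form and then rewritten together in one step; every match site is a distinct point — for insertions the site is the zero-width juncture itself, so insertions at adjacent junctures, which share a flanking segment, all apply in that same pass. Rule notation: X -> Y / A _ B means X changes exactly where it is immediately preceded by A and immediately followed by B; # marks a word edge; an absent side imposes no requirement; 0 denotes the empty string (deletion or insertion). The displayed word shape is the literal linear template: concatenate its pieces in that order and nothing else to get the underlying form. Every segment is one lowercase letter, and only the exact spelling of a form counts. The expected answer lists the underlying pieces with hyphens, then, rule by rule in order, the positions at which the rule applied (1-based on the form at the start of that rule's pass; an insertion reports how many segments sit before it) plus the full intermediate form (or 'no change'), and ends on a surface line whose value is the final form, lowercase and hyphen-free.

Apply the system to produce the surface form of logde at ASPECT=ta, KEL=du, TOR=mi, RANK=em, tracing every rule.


underlying: logde-l-de-n-gev
1. f -> v, k -> g, s -> z / _ Z: no change
2. 0 -> i / C _ C: inserts after position(s) 3, 6, 9: logidelidenigev
surface: logidelidenigev


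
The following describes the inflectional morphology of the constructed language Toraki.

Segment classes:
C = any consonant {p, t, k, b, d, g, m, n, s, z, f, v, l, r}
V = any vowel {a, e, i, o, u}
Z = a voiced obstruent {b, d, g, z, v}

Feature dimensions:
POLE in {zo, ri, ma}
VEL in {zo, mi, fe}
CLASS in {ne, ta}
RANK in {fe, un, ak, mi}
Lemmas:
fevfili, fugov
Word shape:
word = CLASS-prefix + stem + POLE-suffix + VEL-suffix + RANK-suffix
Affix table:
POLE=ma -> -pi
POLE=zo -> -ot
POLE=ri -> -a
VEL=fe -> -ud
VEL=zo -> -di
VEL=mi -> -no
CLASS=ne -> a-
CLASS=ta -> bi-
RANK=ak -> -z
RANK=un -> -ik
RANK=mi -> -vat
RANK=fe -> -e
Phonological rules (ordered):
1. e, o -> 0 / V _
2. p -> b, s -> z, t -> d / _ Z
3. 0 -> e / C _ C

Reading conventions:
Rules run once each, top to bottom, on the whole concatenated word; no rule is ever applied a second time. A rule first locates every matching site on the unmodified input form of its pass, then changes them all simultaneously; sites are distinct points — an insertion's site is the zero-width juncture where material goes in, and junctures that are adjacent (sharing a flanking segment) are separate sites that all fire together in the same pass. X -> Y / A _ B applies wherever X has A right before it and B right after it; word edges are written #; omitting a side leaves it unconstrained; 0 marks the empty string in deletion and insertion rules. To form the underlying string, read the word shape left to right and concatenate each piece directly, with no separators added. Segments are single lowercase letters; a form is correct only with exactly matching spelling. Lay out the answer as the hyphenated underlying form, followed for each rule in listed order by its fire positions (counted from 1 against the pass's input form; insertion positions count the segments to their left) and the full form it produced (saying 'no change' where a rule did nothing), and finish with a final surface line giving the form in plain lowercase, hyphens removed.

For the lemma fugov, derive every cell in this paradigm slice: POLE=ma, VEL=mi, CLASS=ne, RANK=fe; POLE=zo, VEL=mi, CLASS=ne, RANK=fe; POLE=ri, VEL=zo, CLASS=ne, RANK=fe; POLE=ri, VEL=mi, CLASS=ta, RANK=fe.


cell POLE=ma, VEL=mi, CLASS=ne, RANK=fe:
underlying: a-fugov-pi-no-e
1. e, o -> 0 / V _: fires at position(s) 11: afugovpino
2. p -> b, s -> z, t -> d / _ Z: no change
3. 0 -> e / C _ C: inserts after position(s) 6: afugovepino
surface: afugovepino

cell POLE=zo, VEL=mi, CLASS=ne, RANK=fe:
underlying: a-fugov-ot-no-e
1. e, o -> 0 / V _: fires at position(s) 11: afugovotno
2. p -> b, s -> z, t -> d / _ Z: no change
3. 0 -> e / C _ C: inserts after position(s) 8: afugovoteno
surface: afugovoteno

cell POLE=ri, VEL=zo, CLASS=ne, RANK=fe:
underlying: a-fugov-a-di-e
1. e, o -> 0 / V _: fires at position(s) 10: afugovadi
2. p -> b, s -> z, t -> d / _ Z: no change
3. 0 -> e / C _ C: no change
surface: afugovadi

cell POLE=ri, VEL=mi, CLASS=ta, RANK=fe:
underlying: bi-fugov-a-no-e
1. e, o -> 0 / V _: fires at position(s) 11: bifugovano
2. p -> b, s -> z, t -> d / _ Z: no change
3. 0 -> e / C _ C: no change
surface: bifugovano


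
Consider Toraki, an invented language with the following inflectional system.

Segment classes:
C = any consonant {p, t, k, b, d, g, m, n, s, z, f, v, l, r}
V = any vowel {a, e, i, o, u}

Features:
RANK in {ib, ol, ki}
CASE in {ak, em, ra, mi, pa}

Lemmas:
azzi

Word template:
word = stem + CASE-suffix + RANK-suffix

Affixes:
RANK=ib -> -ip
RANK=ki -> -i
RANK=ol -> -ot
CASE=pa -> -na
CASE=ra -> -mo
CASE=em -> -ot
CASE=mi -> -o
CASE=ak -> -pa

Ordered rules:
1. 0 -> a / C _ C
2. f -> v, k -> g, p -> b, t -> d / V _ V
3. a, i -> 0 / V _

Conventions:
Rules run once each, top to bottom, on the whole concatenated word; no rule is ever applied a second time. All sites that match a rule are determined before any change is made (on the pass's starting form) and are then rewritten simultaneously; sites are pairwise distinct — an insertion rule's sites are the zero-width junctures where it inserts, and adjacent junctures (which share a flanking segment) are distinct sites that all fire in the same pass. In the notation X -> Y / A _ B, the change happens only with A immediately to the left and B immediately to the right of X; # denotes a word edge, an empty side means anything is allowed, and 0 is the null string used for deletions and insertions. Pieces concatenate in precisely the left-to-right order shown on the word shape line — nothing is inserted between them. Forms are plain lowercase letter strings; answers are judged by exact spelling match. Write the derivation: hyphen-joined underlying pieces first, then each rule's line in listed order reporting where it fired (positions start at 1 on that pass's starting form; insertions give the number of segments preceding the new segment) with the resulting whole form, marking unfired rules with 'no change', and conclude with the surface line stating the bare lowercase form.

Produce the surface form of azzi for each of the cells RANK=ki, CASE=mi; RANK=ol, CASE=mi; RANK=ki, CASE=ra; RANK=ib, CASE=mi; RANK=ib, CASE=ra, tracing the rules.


cell RANK=ki, CASE=mi:
underlying: azzi-o-i
1. 0 -> a / C _ C: inserts after position(s) 2: azazioi
2. f -> v, k -> g, p -> b, t -> d / V _ V: no change
3. a, i -> 0 / V _: fires at position(s) 7: azazio
surface: azazio

cell RANK=ol, CASE=mi:
underlying: azzi-o-ot
1. 0 -> a / C _ C: inserts after position(s) 2: azazioot
2. f -> v, k -> g, p -> b, t -> d / V _ V: no change
3. a, i -> 0 / V _: no change
surface: azazioot

cell RANK=ki, CASE=ra:
underlying: azzi-mo-i
1. 0 -> a / C _ C: inserts after position(s) 2: azazimoi
2. f -> v, k -> g, p -> b, t -> d / V _ V: no change
3. a, i -> 0 / V _: fires at position(s) 8: azazimo
surface: azazimo

cell RANK=ib, CASE=mi:
underlying: azzi-o-ip
1. 0 -> a / C _ C: inserts after position(s) 2: azazioip
2. f -> v, k -> g, p -> b, t -> d / V _ V: no change
3. a, i -> 0 / V _: fires at position(s) 7: azaziop
surface: azaziop

cell RANK=ib, CASE=ra:
underlying: azzi-mo-ip
1. 0 -> a / C _ C: inserts after position(s) 2: azazimoip
2. f -> v, k -> g, p -> b, t -> d / V _ V: no change
3. a, i -> 0 / V _: fires at position(s) 8: azazimop
surface: azazimop


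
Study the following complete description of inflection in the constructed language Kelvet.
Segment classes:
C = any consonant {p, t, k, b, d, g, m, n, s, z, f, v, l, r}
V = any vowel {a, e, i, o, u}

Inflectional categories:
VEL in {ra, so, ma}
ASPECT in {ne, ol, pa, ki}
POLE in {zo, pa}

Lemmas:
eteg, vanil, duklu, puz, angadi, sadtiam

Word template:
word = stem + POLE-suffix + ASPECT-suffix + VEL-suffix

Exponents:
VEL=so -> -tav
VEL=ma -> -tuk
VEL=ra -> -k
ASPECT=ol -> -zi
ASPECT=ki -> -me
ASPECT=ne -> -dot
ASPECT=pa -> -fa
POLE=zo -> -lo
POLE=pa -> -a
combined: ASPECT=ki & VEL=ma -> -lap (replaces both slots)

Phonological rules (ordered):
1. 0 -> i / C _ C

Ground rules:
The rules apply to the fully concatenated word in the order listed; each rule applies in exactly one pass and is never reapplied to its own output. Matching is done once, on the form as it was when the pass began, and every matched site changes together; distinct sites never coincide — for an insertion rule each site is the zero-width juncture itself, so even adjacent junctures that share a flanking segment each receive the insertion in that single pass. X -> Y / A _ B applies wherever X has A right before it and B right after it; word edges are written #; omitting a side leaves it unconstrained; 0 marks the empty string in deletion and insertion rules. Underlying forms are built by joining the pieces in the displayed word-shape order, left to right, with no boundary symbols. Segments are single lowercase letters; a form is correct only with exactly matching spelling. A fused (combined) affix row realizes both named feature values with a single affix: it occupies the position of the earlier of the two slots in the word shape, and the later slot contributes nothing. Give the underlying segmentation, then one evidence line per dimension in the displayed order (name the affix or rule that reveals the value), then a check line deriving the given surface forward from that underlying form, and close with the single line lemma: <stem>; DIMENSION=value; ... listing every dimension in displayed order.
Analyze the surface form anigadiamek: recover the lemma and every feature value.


underlying: angadi-a-me-k
VEL=ra - signalled by the affix -k
ASPECT=ki - signalled by the affix -me
POLE=pa - signalled by the affix -a
check: angadiamek -> anigadiamek
lemma: angadi; VEL=ra; ASPECT=ki; POLE=pa


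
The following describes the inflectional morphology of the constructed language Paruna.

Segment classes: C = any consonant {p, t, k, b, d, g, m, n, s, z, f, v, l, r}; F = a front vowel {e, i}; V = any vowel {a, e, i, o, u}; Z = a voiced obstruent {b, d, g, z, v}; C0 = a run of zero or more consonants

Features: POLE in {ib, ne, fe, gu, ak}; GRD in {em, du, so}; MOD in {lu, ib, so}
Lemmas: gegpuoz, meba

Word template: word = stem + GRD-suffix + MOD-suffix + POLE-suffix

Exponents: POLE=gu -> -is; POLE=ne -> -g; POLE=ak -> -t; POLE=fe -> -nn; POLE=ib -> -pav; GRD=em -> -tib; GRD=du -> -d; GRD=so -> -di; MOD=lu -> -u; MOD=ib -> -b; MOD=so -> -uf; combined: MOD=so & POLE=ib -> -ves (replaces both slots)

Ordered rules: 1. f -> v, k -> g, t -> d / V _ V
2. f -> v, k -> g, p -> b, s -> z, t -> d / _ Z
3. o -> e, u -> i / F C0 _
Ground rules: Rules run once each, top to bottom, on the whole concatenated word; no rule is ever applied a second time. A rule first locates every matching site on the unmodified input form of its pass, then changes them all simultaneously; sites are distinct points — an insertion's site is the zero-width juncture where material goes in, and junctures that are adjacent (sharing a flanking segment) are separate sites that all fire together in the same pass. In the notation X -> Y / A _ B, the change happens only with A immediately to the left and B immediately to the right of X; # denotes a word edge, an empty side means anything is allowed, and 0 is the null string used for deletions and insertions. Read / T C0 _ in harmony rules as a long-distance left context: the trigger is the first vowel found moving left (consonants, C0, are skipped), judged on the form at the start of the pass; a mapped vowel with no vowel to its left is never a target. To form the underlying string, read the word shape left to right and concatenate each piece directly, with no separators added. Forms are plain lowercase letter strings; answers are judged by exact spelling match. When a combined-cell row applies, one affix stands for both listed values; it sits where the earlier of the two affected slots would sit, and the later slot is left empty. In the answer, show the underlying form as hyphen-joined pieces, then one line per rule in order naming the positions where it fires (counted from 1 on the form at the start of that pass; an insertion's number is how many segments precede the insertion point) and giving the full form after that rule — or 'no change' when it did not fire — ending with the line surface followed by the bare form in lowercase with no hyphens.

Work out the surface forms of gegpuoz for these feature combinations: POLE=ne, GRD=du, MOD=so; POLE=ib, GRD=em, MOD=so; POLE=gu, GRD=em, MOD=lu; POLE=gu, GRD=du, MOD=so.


cell POLE=ne, GRD=du, MOD=so:
underlying: gegpuoz-d-uf-g
1. f -> v, k -> g, t -> d / V _ V: no change
2. f -> v, k -> g, p -> b, s -> z, t -> d / _ Z: fires at position(s) 10: gegpuozduvg
3. o -> e, u -> i / F C0 _: fires at position(s) 5: gegpiozduvg
surface: gegpiozduvg

cell POLE=ib, GRD=em, MOD=so:
underlying: gegpuoz-tib-ves
1. f -> v, k -> g, t -> d / V _ V: no change
2. f -> v, k -> g, p -> b, s -> z, t -> d / _ Z: no change
3. o -> e, u -> i / F C0 _: fires at position(s) 5: gegpioztibves
surface: gegpioztibves

cell POLE=gu, GRD=em, MOD=lu:
underlying: gegpuoz-tib-u-is
1. f -> v, k -> g, t -> d / V _ V: no change
2. f -> v, k -> g, p -> b, s -> z, t -> d / _ Z: no change
3. o -> e, u -> i / F C0 _: fires at position(s) 5, 11: gegpioztibiis
surface: gegpioztibiis

cell POLE=gu, GRD=du, MOD=so:
underlying: gegpuoz-d-uf-is
1. f -> v, k -> g, t -> d / V _ V: fires at position(s) 10: gegpuozduvis
2. f -> v, k -> g, p -> b, s -> z, t -> d / _ Z: no change
3. o -> e, u -> i / F C0 _: fires at position(s) 5: gegpiozduvis
surface: gegpiozduvis


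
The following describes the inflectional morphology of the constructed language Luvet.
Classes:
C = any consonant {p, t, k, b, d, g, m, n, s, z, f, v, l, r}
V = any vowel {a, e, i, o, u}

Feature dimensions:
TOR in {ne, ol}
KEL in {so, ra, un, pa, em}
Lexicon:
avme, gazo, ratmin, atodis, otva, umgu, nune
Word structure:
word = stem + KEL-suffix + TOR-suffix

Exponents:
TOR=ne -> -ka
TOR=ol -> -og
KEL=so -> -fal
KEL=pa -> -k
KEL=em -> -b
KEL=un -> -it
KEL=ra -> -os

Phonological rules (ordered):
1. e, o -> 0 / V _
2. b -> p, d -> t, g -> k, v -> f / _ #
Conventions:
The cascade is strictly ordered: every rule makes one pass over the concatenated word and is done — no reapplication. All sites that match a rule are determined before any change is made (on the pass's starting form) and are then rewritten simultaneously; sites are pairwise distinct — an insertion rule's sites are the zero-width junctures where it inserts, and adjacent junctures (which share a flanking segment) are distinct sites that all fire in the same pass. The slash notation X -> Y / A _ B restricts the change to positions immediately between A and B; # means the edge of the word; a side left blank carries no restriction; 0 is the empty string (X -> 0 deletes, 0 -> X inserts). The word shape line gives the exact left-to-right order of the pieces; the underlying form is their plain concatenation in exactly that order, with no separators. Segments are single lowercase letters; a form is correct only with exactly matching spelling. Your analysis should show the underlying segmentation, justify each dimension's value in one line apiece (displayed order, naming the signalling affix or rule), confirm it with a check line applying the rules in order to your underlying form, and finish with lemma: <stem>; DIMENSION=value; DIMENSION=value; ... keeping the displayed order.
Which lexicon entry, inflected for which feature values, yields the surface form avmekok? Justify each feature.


underlying: avme-k-og
TOR=ol - signalled by the affix -og
KEL=pa - signalled by the affix -k
check: avmekog -> avmekog -> avmekok
lemma: avme; TOR=ol; KEL=pa


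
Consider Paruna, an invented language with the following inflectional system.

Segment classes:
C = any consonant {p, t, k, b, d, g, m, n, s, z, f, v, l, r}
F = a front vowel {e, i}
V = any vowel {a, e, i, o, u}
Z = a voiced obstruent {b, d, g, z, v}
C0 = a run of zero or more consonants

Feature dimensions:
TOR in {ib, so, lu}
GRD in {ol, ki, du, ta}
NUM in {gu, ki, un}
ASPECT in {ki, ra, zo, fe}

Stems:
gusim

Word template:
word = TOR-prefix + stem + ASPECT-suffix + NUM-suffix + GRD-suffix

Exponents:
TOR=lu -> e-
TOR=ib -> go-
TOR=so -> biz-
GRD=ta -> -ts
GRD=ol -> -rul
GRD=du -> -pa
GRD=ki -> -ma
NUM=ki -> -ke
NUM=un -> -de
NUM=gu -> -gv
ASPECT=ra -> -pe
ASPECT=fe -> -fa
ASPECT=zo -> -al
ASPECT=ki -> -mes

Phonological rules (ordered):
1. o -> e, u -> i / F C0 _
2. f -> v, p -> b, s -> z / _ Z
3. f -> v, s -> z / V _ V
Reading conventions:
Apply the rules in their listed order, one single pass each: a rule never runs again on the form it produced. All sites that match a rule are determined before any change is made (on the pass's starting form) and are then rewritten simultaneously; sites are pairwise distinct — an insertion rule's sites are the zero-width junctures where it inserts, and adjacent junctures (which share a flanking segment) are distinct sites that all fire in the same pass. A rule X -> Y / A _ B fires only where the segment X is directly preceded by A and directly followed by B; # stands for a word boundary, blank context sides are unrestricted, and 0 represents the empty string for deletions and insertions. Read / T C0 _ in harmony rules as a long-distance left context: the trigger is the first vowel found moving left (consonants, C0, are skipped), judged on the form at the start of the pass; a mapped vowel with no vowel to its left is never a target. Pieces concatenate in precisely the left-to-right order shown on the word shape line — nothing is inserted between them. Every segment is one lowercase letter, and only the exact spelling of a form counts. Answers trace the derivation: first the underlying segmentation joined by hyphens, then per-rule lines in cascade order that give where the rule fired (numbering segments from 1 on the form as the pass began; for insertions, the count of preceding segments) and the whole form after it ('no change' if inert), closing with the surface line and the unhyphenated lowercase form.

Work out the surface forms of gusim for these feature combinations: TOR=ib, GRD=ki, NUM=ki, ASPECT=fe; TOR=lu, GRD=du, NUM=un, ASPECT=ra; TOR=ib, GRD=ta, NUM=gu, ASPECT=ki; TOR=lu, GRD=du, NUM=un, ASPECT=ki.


cell TOR=ib, GRD=ki, NUM=ki, ASPECT=fe:
underlying: go-gusim-fa-ke-ma
1. o -> e, u -> i / F C0 _: no change
2. f -> v, p -> b, s -> z / _ Z: no change
3. f -> v, s -> z / V _ V: fires at position(s) 5: goguzimfakema
surface: goguzimfakema

cell TOR=lu, GRD=du, NUM=un, ASPECT=ra:
underlying: e-gusim-pe-de-pa
1. o -> e, u -> i / F C0 _: fires at position(s) 3: egisimpedepa
2. f -> v, p -> b, s -> z / _ Z: no change
3. f -> v, s -> z / V _ V: fires at position(s) 4: egizimpedepa
surface: egizimpedepa

cell TOR=ib, GRD=ta, NUM=gu, ASPECT=ki:
underlying: go-gusim-mes-gv-ts
1. o -> e, u -> i / F C0 _: no change
2. f -> v, p -> b, s -> z / _ Z: fires at position(s) 10: gogusimmezgvts
3. f -> v, s -> z / V _ V: fires at position(s) 5: goguzimmezgvts
surface: goguzimmezgvts

cell TOR=lu, GRD=du, NUM=un, ASPECT=ki:
underlying: e-gusim-mes-de-pa
1. o -> e, u -> i / F C0 _: fires at position(s) 3: egisimmesdepa
2. f -> v, p -> b, s -> z / _ Z: fires at position(s) 9: egisimmezdepa
3. f -> v, s -> z / V _ V: fires at position(s) 4: egizimmezdepa
surface: egizimmezdepa


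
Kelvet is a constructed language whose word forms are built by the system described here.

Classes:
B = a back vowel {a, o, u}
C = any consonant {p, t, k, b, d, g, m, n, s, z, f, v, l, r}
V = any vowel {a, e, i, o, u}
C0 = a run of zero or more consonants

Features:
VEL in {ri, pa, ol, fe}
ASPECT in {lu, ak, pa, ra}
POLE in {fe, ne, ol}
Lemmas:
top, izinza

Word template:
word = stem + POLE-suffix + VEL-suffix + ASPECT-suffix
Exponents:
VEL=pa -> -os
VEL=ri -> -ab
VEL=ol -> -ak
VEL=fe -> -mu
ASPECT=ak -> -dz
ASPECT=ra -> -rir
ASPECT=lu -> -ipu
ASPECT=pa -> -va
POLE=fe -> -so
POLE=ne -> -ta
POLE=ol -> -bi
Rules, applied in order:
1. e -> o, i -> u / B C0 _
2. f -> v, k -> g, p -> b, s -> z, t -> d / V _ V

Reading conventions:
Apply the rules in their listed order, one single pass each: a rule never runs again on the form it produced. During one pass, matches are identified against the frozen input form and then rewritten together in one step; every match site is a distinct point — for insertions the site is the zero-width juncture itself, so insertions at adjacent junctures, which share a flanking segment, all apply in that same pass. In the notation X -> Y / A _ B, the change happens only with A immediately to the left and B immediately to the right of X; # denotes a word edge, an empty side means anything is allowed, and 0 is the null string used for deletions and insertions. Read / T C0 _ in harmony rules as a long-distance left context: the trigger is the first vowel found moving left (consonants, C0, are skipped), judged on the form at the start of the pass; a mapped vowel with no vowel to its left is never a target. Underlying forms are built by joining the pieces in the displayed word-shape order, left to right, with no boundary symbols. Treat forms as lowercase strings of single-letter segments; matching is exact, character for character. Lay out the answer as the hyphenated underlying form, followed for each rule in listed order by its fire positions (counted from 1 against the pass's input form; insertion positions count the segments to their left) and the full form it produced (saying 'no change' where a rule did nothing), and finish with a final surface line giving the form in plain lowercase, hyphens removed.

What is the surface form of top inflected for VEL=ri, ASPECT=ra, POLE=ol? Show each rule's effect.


underlying: top-bi-ab-rir
1. e -> o, i -> u / B C0 _: fires at position(s) 5, 9: topbuabrur
2. f -> v, k -> g, p -> b, s -> z, t -> d / V _ V: no change
surface: topbuabrur


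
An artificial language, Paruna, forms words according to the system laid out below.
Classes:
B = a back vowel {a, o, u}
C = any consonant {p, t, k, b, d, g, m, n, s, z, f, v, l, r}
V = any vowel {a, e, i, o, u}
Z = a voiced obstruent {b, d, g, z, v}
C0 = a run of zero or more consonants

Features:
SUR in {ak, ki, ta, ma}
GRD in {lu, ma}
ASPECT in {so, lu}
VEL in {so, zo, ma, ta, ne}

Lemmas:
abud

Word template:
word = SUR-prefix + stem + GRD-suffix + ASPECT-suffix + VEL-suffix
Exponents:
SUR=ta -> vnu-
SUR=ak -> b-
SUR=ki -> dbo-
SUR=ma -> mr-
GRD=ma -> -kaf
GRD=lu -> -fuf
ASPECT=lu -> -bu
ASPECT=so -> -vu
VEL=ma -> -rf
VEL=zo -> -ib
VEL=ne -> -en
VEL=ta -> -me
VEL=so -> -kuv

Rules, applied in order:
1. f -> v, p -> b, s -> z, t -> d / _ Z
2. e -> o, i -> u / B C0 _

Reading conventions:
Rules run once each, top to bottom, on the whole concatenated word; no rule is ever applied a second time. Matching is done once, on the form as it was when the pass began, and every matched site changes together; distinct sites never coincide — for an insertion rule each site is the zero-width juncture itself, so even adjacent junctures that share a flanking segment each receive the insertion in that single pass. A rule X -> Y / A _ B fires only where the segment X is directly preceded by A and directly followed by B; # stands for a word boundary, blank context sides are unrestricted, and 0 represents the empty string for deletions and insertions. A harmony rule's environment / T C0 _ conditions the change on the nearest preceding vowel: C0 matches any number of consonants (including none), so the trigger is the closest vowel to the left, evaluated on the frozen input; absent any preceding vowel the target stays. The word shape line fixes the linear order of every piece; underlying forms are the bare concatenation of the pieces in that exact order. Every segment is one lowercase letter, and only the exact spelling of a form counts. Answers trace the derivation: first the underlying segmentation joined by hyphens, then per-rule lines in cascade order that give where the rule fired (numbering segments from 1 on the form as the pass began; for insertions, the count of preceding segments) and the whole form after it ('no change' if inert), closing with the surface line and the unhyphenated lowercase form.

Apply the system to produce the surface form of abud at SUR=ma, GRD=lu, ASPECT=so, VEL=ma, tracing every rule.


underlying: mr-abud-fuf-vu-rf
1. f -> v, p -> b, s -> z, t -> d / _ Z: fires at position(s) 9: mrabudfuvvurf
2. e -> o, i -> u / B C0 _: no change
surface: mrabudfuvvurf


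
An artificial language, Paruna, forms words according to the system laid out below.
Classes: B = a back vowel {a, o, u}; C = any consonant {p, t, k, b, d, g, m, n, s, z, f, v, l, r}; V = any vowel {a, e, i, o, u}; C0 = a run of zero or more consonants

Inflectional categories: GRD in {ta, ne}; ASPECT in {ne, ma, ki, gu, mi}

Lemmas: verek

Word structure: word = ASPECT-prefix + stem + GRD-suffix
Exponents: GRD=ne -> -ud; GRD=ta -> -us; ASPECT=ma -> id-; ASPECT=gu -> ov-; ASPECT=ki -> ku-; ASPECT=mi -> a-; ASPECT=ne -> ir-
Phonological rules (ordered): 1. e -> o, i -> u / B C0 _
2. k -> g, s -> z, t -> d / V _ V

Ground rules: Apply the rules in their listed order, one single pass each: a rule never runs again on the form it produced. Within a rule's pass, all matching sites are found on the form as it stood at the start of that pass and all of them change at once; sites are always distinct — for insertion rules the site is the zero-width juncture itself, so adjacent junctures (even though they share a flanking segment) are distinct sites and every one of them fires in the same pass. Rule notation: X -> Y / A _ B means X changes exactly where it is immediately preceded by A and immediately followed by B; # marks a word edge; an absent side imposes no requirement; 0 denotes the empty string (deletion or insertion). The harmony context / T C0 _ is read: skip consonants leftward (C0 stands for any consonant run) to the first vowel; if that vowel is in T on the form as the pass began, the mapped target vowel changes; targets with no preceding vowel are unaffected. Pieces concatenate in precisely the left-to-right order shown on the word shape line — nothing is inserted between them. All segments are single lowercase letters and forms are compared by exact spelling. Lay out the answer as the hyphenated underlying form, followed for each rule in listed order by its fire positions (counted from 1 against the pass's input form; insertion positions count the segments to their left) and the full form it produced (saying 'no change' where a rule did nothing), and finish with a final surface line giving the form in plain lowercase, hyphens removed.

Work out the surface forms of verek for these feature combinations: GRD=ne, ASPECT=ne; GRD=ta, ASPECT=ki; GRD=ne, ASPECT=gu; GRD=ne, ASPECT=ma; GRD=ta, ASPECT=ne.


cell GRD=ne, ASPECT=ne:
underlying: ir-verek-ud
1. e -> o, i -> u / B C0 _: no change
2. k -> g, s -> z, t -> d / V _ V: fires at position(s) 7: irveregud
surface: irveregud

cell GRD=ta, ASPECT=ki:
underlying: ku-verek-us
1. e -> o, i -> u / B C0 _: fires at position(s) 4: kuvorekus
2. k -> g, s -> z, t -> d / V _ V: fires at position(s) 7: kuvoregus
surface: kuvoregus

cell GRD=ne, ASPECT=gu:
underlying: ov-verek-ud
1. e -> o, i -> u / B C0 _: fires at position(s) 4: ovvorekud
2. k -> g, s -> z, t -> d / V _ V: fires at position(s) 7: ovvoregud
surface: ovvoregud

cell GRD=ne, ASPECT=ma:
underlying: id-verek-ud
1. e -> o, i -> u / B C0 _: no change
2. k -> g, s -> z, t -> d / V _ V: fires at position(s) 7: idveregud
surface: idveregud

cell GRD=ta, ASPECT=ne:
underlying: ir-verek-us
1. e -> o, i -> u / B C0 _: no change
2. k -> g, s -> z, t -> d / V _ V: fires at position(s) 7: irveregus
surface: irveregus


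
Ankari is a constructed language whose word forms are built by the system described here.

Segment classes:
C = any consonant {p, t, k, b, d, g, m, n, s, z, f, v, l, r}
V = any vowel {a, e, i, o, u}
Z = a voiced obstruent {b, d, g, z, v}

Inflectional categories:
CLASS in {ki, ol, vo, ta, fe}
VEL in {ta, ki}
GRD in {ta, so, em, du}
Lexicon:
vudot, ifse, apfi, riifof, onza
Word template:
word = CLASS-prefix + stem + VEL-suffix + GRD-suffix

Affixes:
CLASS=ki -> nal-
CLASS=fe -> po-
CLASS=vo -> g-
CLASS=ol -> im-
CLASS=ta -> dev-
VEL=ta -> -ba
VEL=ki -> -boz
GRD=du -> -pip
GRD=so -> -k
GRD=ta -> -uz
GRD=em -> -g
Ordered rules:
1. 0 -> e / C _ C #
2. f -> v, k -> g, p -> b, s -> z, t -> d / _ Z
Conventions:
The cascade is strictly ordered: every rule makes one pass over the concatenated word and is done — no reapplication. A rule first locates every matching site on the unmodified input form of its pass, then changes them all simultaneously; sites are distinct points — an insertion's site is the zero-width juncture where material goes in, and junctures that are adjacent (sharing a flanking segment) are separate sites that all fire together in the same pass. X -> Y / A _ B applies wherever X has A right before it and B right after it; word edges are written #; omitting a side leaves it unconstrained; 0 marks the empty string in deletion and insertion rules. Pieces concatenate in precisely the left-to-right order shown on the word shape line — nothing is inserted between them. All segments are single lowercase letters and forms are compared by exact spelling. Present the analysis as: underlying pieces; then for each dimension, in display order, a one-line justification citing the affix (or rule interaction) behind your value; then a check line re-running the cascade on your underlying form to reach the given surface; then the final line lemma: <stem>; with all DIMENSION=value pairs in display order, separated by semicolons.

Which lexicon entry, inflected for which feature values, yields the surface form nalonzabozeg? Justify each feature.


underlying: nal-onza-boz-g
CLASS=ki - signalled by the affix nal-
VEL=ki - signalled by the affix -boz
GRD=em - signalled by the affix -g
check: nalonzabozg -> nalonzabozeg -> nalonzabozeg
lemma: onza; CLASS=ki; VEL=ki; GRD=em


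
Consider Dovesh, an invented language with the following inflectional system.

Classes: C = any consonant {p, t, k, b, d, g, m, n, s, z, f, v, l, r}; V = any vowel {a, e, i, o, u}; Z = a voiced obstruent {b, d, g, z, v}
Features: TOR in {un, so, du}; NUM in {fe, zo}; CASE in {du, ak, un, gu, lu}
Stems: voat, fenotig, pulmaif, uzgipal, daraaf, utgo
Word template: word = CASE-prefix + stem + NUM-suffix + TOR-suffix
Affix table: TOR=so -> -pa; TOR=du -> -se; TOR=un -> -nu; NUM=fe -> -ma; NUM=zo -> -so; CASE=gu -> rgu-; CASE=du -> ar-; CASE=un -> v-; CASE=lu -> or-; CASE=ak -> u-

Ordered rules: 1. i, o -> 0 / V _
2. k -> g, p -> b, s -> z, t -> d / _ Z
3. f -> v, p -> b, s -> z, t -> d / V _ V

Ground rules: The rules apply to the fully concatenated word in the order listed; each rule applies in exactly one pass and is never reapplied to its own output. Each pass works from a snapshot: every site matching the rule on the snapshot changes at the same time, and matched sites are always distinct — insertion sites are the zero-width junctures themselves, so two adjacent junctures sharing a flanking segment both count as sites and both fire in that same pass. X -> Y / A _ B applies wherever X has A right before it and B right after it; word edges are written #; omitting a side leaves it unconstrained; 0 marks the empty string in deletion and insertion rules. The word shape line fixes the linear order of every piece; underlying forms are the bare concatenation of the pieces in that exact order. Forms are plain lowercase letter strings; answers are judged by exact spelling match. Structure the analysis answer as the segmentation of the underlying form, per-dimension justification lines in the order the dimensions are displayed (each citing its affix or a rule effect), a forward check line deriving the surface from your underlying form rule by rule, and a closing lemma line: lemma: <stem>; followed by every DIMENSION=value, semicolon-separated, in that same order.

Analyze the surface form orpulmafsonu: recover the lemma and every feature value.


underlying: or-pulmaif-so-nu
TOR=un - signalled by the affix -nu
NUM=zo - signalled by the affix -so
CASE=lu - signalled by the affix or-
check: orpulmaifsonu -> orpulmafsonu -> orpulmafsonu -> orpulmafsonu
lemma: pulmaif; TOR=un; NUM=zo; CASE=lu


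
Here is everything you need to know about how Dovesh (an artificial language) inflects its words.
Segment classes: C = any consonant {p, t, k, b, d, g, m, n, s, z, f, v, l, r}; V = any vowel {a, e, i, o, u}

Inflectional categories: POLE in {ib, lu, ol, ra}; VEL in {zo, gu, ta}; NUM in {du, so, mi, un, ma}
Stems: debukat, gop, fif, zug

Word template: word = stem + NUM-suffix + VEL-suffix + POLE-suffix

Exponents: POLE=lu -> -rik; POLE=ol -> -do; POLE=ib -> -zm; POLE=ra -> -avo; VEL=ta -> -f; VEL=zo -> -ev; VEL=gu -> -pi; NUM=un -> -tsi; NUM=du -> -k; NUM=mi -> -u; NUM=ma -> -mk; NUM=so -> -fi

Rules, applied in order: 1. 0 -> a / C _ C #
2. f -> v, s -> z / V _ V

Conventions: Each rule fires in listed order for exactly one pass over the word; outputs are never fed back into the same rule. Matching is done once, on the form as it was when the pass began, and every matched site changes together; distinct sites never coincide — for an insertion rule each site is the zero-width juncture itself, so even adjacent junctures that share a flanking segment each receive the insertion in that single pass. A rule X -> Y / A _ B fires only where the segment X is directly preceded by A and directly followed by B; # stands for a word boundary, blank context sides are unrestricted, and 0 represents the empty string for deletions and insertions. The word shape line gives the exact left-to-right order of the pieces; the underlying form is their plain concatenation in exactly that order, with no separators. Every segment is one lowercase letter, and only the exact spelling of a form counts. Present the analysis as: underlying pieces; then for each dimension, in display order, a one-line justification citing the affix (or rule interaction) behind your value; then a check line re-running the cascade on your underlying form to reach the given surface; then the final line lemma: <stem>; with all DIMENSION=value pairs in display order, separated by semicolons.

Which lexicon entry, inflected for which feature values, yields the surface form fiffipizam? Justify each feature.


underlying: fif-fi-pi-zm
POLE=ib - signalled by the affix -zm
VEL=gu - signalled by the affix -pi
NUM=so - signalled by the affix -fi
check: fiffipizm -> fiffipizam -> fiffipizam
lemma: fif; POLE=ib; VEL=gu; NUM=so


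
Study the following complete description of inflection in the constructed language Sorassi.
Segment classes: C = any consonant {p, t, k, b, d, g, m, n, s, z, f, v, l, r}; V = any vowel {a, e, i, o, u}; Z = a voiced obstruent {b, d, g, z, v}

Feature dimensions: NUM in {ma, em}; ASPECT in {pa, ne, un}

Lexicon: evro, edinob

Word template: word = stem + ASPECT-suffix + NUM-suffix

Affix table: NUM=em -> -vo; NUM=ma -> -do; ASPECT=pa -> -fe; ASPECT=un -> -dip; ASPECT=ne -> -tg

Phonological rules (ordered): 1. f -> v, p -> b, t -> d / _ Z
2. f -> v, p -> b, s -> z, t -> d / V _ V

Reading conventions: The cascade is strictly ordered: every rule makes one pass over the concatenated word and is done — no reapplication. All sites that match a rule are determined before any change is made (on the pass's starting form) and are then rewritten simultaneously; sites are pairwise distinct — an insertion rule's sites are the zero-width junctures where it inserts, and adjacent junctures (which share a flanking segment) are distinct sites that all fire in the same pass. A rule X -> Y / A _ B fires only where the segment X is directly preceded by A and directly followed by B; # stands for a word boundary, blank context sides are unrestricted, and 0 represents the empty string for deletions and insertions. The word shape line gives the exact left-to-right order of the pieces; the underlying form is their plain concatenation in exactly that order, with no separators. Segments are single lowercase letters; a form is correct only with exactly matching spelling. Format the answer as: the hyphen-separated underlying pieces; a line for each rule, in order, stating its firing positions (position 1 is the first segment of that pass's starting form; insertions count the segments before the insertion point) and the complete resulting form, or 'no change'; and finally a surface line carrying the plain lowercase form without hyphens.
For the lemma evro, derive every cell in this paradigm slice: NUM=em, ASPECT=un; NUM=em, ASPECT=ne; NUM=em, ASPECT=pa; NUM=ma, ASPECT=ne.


cell NUM=em, ASPECT=un:
underlying: evro-dip-vo
1. f -> v, p -> b, t -> d / _ Z: fires at position(s) 7: evrodibvo
2. f -> v, p -> b, s -> z, t -> d / V _ V: no change
surface: evrodibvo

cell NUM=em, ASPECT=ne:
underlying: evro-tg-vo
1. f -> v, p -> b, t -> d / _ Z: fires at position(s) 5: evrodgvo
2. f -> v, p -> b, s -> z, t -> d / V _ V: no change
surface: evrodgvo

cell NUM=em, ASPECT=pa:
underlying: evro-fe-vo
1. f -> v, p -> b, t -> d / _ Z: no change
2. f -> v, p -> b, s -> z, t -> d / V _ V: fires at position(s) 5: evrovevo
surface: evrovevo

cell NUM=ma, ASPECT=ne:
underlying: evro-tg-do
1. f -> v, p -> b, t -> d / _ Z: fires at position(s) 5: evrodgdo
2. f -> v, p -> b, s -> z, t -> d / V _ V: no change
surface: evrodgdo
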